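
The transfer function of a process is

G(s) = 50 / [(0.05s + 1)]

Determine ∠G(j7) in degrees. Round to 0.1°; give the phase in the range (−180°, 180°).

At ω = 7 rad/s:
pole (1 + j7·0.05) = 1 + j0.35 → |·| ≈ 1.0595, ∠ ≈ 19.29°
∠G = (0°) − (19.29°) = -19.29°

-19.3°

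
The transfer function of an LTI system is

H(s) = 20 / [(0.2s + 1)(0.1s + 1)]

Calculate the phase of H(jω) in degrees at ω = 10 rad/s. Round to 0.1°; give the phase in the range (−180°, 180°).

At ω = 10 rad/s:
pole (1 + j10·0.2) = 1 + j2 → |·| ≈ 2.2361, ∠ ≈ 63.43°
pole (1 + j10·0.1) = 1 + j1 → |·| ≈ 1.4142, ∠ ≈ 45.00°
∠H = (0°) − (63.43° + 45.00°) = -108.43°

-108.4°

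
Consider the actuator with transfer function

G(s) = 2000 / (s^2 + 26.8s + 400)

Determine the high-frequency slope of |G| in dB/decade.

-40 dB/decade

Each pole contributes −20 dB/decade at high frequency; each zero contributes +20 dB/decade.
Net: 0 zero(s) − 2 pole(s) → -40 dB/decade.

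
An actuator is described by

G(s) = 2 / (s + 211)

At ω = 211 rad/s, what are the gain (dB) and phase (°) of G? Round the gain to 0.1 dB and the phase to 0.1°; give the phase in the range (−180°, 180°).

At s = jω = j211:
pole (s+211): 211 + j211 → |·| = √(211²+211²) = √89042 ≈ 298.4, ∠ = arctan(211/211) ≈ 45.00°
|G| = 2 / 298.4 ≈ 0.0067024
Gain = 20 log₁₀(0.0067024) ≈ -43.48 dB
∠G = 0.00° − 45.00° = -45.00°

-43.5 dB, -45.0°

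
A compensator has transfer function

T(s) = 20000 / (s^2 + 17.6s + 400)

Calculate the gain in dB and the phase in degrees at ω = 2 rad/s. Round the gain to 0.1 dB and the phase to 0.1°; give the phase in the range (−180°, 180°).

34.0 dB, -5.1°

At s = jω = j2:
quadratic: (j2)² + 17.6·j2 + 400 = 396 + j35.2 → |·| ≈ 397.56, ∠ ≈ 5.08°
|T| = 20000 / 397.56 ≈ 50.307
Gain = 20 log₁₀(50.307) ≈ 34.03 dB
∠T = 0.00° − 5.08° = -5.08°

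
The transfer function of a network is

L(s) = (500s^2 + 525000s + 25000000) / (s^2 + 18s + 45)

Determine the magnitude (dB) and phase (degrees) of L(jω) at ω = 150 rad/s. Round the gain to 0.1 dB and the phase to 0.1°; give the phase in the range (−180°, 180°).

Substitute s = j150:
Numerator: 500(j150)^2 + 525000(j150) + 25000000 = 13750000 + j78750000
Denominator: (j150)^2 + 18(j150) + 45 = -22455 + j2700
|N| = √(13750000² + 78750000²) ≈ 7.9941e+07, ∠N ≈ 80.10°
|D| = √(22455² + 2700²) ≈ 22617, ∠D ≈ 173.14°
|L| = 7.9941e+07 / 22617 ≈ 3534.6
Gain = 20 log₁₀(3534.6) ≈ 70.97 dB
∠L = 80.10° − 173.14° = -93.04°

71.0 dB, -93.0°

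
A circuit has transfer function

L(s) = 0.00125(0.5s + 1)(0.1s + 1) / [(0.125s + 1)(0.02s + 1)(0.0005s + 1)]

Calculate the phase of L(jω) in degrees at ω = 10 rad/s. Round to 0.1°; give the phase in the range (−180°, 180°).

At ω = 10 rad/s:
zero (1 + j10·0.5) = 1 + j5 → |·| ≈ 5.099, ∠ ≈ 78.69°
zero (1 + j10·0.1) = 1 + j1 → |·| ≈ 1.4142, ∠ ≈ 45.00°
pole (1 + j10·0.125) = 1 + j1.25 → |·| ≈ 1.6008, ∠ ≈ 51.34°
pole (1 + j10·0.02) = 1 + j0.2 → |·| ≈ 1.0198, ∠ ≈ 11.31°
pole (1 + j10·0.0005) = 1 + j0.005 → |·| ≈ 1, ∠ ≈ 0.29°
∠L = (78.69° + 45.00°) − (51.34° + 11.31° + 0.29°) = 60.75°

60.8°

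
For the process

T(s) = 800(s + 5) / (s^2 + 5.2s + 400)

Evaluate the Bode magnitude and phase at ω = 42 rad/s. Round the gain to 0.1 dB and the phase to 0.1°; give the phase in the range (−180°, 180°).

At s = jω = j42:
zero (s+5): 5 + j42 → |·| = √(5²+42²) = √1789 ≈ 42.297, ∠ = arctan(42/5) ≈ 83.21°
quadratic: (j42)² + 5.2·j42 + 400 = -1364 + j218.4 → |·| ≈ 1381.4, ∠ ≈ 170.90°
|T| = 800 · 42.297 / 1381.4 ≈ 24.495
Gain = 20 log₁₀(24.495) ≈ 27.78 dB
∠T = 83.21° − 170.90° = -87.69°

27.8 dB, -87.7°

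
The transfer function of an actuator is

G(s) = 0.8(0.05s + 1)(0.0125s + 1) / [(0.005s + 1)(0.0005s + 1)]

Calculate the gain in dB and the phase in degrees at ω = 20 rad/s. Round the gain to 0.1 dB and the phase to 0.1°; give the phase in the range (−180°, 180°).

1.3 dB, 52.8°

At ω = 20 rad/s:
zero (1 + j20·0.05) = 1 + j1 → |·| ≈ 1.4142, ∠ ≈ 45.00°
zero (1 + j20·0.0125) = 1 + j0.25 → |·| ≈ 1.0308, ∠ ≈ 14.04°
pole (1 + j20·0.005) = 1 + j0.1 → |·| ≈ 1.005, ∠ ≈ 5.71°
pole (1 + j20·0.0005) = 1 + j0.01 → |·| ≈ 1, ∠ ≈ 0.57°
|G| = 0.8 · 1.4142 · 1.0308 / (1.005 · 1) ≈ 1.1604
Gain = 20 log₁₀(1.1604) ≈ 1.29 dB
∠G = (45.00° + 14.04°) − (5.71° + 0.57°) = 52.76°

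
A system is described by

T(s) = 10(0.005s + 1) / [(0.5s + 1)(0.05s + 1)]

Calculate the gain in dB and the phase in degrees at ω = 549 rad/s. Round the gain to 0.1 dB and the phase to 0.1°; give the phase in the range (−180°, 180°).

-48.2 dB, -107.7°

At ω = 549 rad/s:
zero (1 + j549·0.005) = 1 + j2.745 → |·| ≈ 2.9215, ∠ ≈ 69.98°
pole (1 + j549·0.5) = 1 + j274.5 → |·| ≈ 274.5, ∠ ≈ 89.79°
pole (1 + j549·0.05) = 1 + j27.45 → |·| ≈ 27.468, ∠ ≈ 87.91°
|T| = 10 · 2.9215 / (274.5 · 27.468) ≈ 0.0038747
Gain = 20 log₁₀(0.0038747) ≈ -48.24 dB
∠T = (69.98°) − (89.79° + 87.91°) = -107.72°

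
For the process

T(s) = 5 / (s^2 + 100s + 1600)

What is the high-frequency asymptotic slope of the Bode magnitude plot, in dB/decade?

-40 dB/decade

Each pole contributes −20 dB/decade at high frequency; each zero contributes +20 dB/decade.
Net: 0 zero(s) − 2 pole(s) → -40 dB/decade.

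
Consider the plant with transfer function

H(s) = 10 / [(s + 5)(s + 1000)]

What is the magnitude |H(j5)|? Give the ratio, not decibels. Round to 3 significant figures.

At s = jω = j5:
pole (s+5): 5 + j5 → |·| = √(5²+5²) = √50 ≈ 7.0711, ∠ = arctan(5/5) ≈ 45.00°
pole (s+1000): 1000 + j5 → |·| = √(1000²+5²) = √1000025 ≈ 1000, ∠ = arctan(5/1000) ≈ 0.29°
|H| = 10 / 7071.1 ≈ 0.0014142

0.00141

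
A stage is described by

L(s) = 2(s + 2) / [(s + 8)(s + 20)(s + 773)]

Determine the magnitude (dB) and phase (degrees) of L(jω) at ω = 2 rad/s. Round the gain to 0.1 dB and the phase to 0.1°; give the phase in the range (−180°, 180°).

At s = jω = j2:
zero (s+2): 2 + j2 → |·| = √(2²+2²) = √8 ≈ 2.8284, ∠ = arctan(2/2) ≈ 45.00°
pole (s+8): 8 + j2 → |·| = √(8²+2²) = √68 ≈ 8.2462, ∠ = arctan(2/8) ≈ 14.04°
pole (s+20): 20 + j2 → |·| = √(20²+2²) = √404 ≈ 20.1, ∠ = arctan(2/20) ≈ 5.71°
pole (s+773): 773 + j2 → |·| = √(773²+2²) = √597533 ≈ 773, ∠ = arctan(2/773) ≈ 0.15°
|L| = 2 · 2.8284 / 1.2812e+05 ≈ 4.4152e-05
Gain = 20 log₁₀(4.4152e-05) ≈ -87.10 dB
∠L = 45.00° − 19.90° = 25.10°

-87.1 dB, 25.1°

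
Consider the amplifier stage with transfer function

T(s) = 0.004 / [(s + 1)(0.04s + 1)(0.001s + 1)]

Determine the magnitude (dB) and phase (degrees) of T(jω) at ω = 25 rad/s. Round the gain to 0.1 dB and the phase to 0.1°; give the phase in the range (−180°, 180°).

At ω = 25 rad/s:
pole (1 + j25·1) = 1 + j25 → |·| ≈ 25.02, ∠ ≈ 87.71°
pole (1 + j25·0.04) = 1 + j1 → |·| ≈ 1.4142, ∠ ≈ 45.00°
pole (1 + j25·0.001) = 1 + j0.025 → |·| ≈ 1.0003, ∠ ≈ 1.43°
|T| = 0.004 · 1 / (25.02 · 1.4142 · 1.0003) ≈ 0.00011301
Gain = 20 log₁₀(0.00011301) ≈ -78.94 dB
∠T = (0°) − (87.71° + 45.00° + 1.43°) = -134.14°

-78.9 dB, -134.1°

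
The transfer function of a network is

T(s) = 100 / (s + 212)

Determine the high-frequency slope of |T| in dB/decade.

Each pole contributes −20 dB/decade at high frequency; each zero contributes +20 dB/decade.
Net: 0 zero(s) − 1 pole(s) → -20 dB/decade.

-20 dB/decade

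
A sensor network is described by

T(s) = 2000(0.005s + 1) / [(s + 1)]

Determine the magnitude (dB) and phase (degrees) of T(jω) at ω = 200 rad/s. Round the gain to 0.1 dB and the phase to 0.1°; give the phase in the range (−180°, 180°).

23.0 dB, -44.7°

At ω = 200 rad/s:
zero (1 + j200·0.005) = 1 + j1 → |·| ≈ 1.4142, ∠ ≈ 45.00°
pole (1 + j200·1) = 1 + j200 → |·| ≈ 200, ∠ ≈ 89.71°
|T| = 2000 · 1.4142 / (200) ≈ 14.142
Gain = 20 log₁₀(14.142) ≈ 23.01 dB
∠T = (45.00°) − (89.71°) = -44.71°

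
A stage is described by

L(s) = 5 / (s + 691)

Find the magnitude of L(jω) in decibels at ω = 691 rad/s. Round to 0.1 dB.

-45.8 dB

At s = jω = j691:
pole (s+691): 691 + j691 → |·| = √(691²+691²) = √954962 ≈ 977.22, ∠ = arctan(691/691) ≈ 45.00°
|L| = 5 / 977.22 ≈ 0.0051166
Gain = 20 log₁₀(0.0051166) ≈ -45.82 dB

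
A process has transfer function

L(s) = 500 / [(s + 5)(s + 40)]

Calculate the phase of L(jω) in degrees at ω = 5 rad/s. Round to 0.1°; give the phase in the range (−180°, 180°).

At s = jω = j5:
pole (s+5): 5 + j5 → |·| = √(5²+5²) = √50 ≈ 7.0711, ∠ = arctan(5/5) ≈ 45.00°
pole (s+40): 40 + j5 → |·| = √(40²+5²) = √1625 ≈ 40.311, ∠ = arctan(5/40) ≈ 7.13°
∠L = 0.00° − 52.13° = -52.13°

-52.1°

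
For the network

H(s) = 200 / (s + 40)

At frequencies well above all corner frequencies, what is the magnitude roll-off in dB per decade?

Each pole contributes −20 dB/decade at high frequency; each zero contributes +20 dB/decade.
Net: 0 zero(s) − 1 pole(s) → -20 dB/decade.

-20 dB/decade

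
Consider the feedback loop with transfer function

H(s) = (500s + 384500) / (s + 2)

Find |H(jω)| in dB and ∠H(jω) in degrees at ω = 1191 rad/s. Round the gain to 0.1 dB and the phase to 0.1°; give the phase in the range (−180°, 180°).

55.5 dB, -32.8°

Substitute s = j1191:
Numerator: 500(j1191) + 384500 = 384500 + j595500
Denominator: (j1191) + 2 = 2 + j1191
|N| = √(384500² + 595500²) ≈ 7.0884e+05, ∠N ≈ 57.15°
|D| = √(2² + 1191²) ≈ 1191, ∠D ≈ 89.90°
|H| = 7.0884e+05 / 1191 ≈ 595.16
Gain = 20 log₁₀(595.16) ≈ 55.49 dB
∠H = 57.15° − 89.90° = -32.75°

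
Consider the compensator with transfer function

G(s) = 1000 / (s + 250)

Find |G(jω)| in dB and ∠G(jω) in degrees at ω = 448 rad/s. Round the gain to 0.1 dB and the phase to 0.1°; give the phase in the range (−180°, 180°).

5.8 dB, -60.8°

At s = jω = j448:
pole (s+250): 250 + j448 → |·| = √(250²+448²) = √263204 ≈ 513.03, ∠ = arctan(448/250) ≈ 60.84°
|G| = 1000 / 513.03 ≈ 1.9492
Gain = 20 log₁₀(1.9492) ≈ 5.80 dB
∠G = 0.00° − 60.84° = -60.84°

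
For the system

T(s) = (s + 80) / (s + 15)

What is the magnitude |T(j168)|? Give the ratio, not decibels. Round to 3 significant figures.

1.10

At s = jω = j168:
zero (s+80): 80 + j168 → |·| = √(80²+168²) = √34624 ≈ 186.08, ∠ = arctan(168/80) ≈ 64.54°
pole (s+15): 15 + j168 → |·| = √(15²+168²) = √28449 ≈ 168.67, ∠ = arctan(168/15) ≈ 84.90°
|T| = 1 · 186.08 / 168.67 ≈ 1.1032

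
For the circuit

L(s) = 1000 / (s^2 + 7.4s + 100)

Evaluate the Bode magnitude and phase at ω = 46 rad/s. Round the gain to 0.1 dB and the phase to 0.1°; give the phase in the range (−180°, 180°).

At s = jω = j46:
quadratic: (j46)² + 7.4·j46 + 100 = -2016 + j340.4 → |·| ≈ 2044.5, ∠ ≈ 170.42°
|L| = 1000 / 2044.5 ≈ 0.48912
Gain = 20 log₁₀(0.48912) ≈ -6.21 dB
∠L = 0.00° − 170.42° = -170.42°

-6.2 dB, -170.4°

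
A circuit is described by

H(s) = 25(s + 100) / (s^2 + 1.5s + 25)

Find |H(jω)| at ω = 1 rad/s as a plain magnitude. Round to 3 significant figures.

At s = jω = j1:
zero (s+100): 100 + j1 → |·| = √(100²+1²) = √10001 ≈ 100, ∠ = arctan(1/100) ≈ 0.57°
quadratic: (j1)² + 1.5·j1 + 25 = 24 + j1.5 → |·| ≈ 24.047, ∠ ≈ 3.58°
|H| = 25 · 100 / 24.047 ≈ 103.96

104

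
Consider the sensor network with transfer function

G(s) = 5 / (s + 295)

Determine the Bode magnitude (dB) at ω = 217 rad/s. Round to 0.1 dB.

Substitute s = j217:
Numerator: 5 = 5 + j0
Denominator: (j217) + 295 = 295 + j217
|N| = √(5² + 0²) ≈ 5, ∠N ≈ 0.00°
|D| = √(295² + 217²) ≈ 366.22, ∠D ≈ 36.34°
|G| = 5 / 366.22 ≈ 0.013653
Gain = 20 log₁₀(0.013653) ≈ -37.30 dB

-37.3 dB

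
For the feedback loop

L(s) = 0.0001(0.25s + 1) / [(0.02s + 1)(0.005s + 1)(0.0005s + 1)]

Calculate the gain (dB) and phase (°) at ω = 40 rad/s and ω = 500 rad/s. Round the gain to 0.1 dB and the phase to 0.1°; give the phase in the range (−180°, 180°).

ω = 40: -62.3 dB, 33.2°; ω = 500: -67.0 dB, -77.0°

At ω = 40 rad/s:
zero (1 + j40·0.25) = 1 + j10 → |·| ≈ 10.05, ∠ ≈ 84.29°
pole (1 + j40·0.02) = 1 + j0.8 → |·| ≈ 1.2806, ∠ ≈ 38.66°
pole (1 + j40·0.005) = 1 + j0.2 → |·| ≈ 1.0198, ∠ ≈ 11.31°
pole (1 + j40·0.0005) = 1 + j0.02 → |·| ≈ 1.0002, ∠ ≈ 1.15°
|L| = 0.0001 · 10.05 / (1.2806 · 1.0198 · 1.0002) ≈ 0.0007694
Gain = 20 log₁₀(0.0007694) ≈ -62.28 dB
∠L = (84.29°) − (38.66° + 11.31° + 1.15°) = 33.17°

At ω = 500 rad/s:
zero (1 + j500·0.25) = 1 + j125 → |·| ≈ 125, ∠ ≈ 89.54°
pole (1 + j500·0.02) = 1 + j10 → |·| ≈ 10.05, ∠ ≈ 84.29°
pole (1 + j500·0.005) = 1 + j2.5 → |·| ≈ 2.6926, ∠ ≈ 68.20°
pole (1 + j500·0.0005) = 1 + j0.25 → |·| ≈ 1.0308, ∠ ≈ 14.04°
|L| = 0.0001 · 125 / (10.05 · 2.6926 · 1.0308) ≈ 0.00044812
Gain = 20 log₁₀(0.00044812) ≈ -66.97 dB
∠L = (89.54°) − (84.29° + 68.20° + 14.04°) = -76.99°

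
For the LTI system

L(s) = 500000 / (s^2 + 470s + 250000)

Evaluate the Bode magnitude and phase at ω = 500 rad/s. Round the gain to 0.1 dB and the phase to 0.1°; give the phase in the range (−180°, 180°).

At s = jω = j500:
quadratic: (j500)² + 470·j500 + 250000 = 0 + j235000 → |·| ≈ 2.35e+05, ∠ ≈ 90.00°
|L| = 500000 / 2.35e+05 ≈ 2.1277
Gain = 20 log₁₀(2.1277) ≈ 6.56 dB
∠L = 0.00° − 90.00° = -90.00°

6.6 dB, -90.0°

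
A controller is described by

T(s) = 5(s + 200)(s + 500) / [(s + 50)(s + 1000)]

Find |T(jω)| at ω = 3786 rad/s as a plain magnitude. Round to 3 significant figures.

4.88

At s = jω = j3786:
zero (s+200): 200 + j3786 → |·| = √(200²+3786²) = √14373796 ≈ 3791.3, ∠ = arctan(3786/200) ≈ 86.98°
zero (s+500): 500 + j3786 → |·| = √(500²+3786²) = √14583796 ≈ 3818.9, ∠ = arctan(3786/500) ≈ 82.48°
pole (s+50): 50 + j3786 → |·| = √(50²+3786²) = √14336296 ≈ 3786.3, ∠ = arctan(3786/50) ≈ 89.24°
pole (s+1000): 1000 + j3786 → |·| = √(1000²+3786²) = √15333796 ≈ 3915.8, ∠ = arctan(3786/1000) ≈ 75.20°
|T| = 5 · 1.4479e+07 / 1.4826e+07 ≈ 4.883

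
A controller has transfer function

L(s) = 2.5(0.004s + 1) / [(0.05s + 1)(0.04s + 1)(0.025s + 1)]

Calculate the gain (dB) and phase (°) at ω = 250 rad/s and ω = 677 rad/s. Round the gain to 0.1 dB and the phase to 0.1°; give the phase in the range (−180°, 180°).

ω = 250: -47.1 dB, 154.4°; ω = 677: -66.7 dB, 166.9°

At ω = 250 rad/s:
zero (1 + j250·0.004) = 1 + j1 → |·| ≈ 1.4142, ∠ ≈ 45.00°
pole (1 + j250·0.05) = 1 + j12.5 → |·| ≈ 12.54, ∠ ≈ 85.43°
pole (1 + j250·0.04) = 1 + j10 → |·| ≈ 10.05, ∠ ≈ 84.29°
pole (1 + j250·0.025) = 1 + j6.25 → |·| ≈ 6.3295, ∠ ≈ 80.91°
|L| = 2.5 · 1.4142 / (12.54 · 10.05 · 6.3295) ≈ 0.0044322
Gain = 20 log₁₀(0.0044322) ≈ -47.07 dB
∠L = (45.00°) − (85.43° + 84.29° + 80.91°) = -205.63° ≡ 154.37° (principal value)

At ω = 677 rad/s:
zero (1 + j677·0.004) = 1 + j2.708 → |·| ≈ 2.8867, ∠ ≈ 69.73°
pole (1 + j677·0.05) = 1 + j33.85 → |·| ≈ 33.865, ∠ ≈ 88.31°
pole (1 + j677·0.04) = 1 + j27.08 → |·| ≈ 27.098, ∠ ≈ 87.89°
pole (1 + j677·0.025) = 1 + j16.925 → |·| ≈ 16.955, ∠ ≈ 86.62°
|L| = 2.5 · 2.8867 / (33.865 · 27.098 · 16.955) ≈ 0.00046383
Gain = 20 log₁₀(0.00046383) ≈ -66.67 dB
∠L = (69.73°) − (88.31° + 87.89° + 86.62°) = -193.09° ≡ 166.91° (principal value)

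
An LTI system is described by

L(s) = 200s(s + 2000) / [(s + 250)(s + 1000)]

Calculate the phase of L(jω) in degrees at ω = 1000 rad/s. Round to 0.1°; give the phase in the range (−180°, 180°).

-4.4°

At s = jω = j1000:
zero (s+2000): 2000 + j1000 → |·| = √(2000²+1000²) = √5000000 ≈ 2236.1, ∠ = arctan(1000/2000) ≈ 26.57°
zero at origin: s = j1000 → |·| = 1000, ∠ = 90.00°
pole (s+250): 250 + j1000 → |·| = √(250²+1000²) = √1062500 ≈ 1030.8, ∠ = arctan(1000/250) ≈ 75.96°
pole (s+1000): 1000 + j1000 → |·| = √(1000²+1000²) = √2000000 ≈ 1414.2, ∠ = arctan(1000/1000) ≈ 45.00°
∠L = 116.57° − 120.96° = -4.39°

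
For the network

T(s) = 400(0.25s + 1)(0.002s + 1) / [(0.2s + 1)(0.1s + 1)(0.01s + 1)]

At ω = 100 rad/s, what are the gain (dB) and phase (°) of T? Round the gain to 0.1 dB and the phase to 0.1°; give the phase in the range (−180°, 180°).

31.1 dB, -117.4°

At ω = 100 rad/s:
zero (1 + j100·0.25) = 1 + j25 → |·| ≈ 25.02, ∠ ≈ 87.71°
zero (1 + j100·0.002) = 1 + j0.2 → |·| ≈ 1.0198, ∠ ≈ 11.31°
pole (1 + j100·0.2) = 1 + j20 → |·| ≈ 20.025, ∠ ≈ 87.14°
pole (1 + j100·0.1) = 1 + j10 → |·| ≈ 10.05, ∠ ≈ 84.29°
pole (1 + j100·0.01) = 1 + j1 → |·| ≈ 1.4142, ∠ ≈ 45.00°
|T| = 400 · 25.02 · 1.0198 / (20.025 · 10.05 · 1.4142) ≈ 35.86
Gain = 20 log₁₀(35.86) ≈ 31.09 dB
∠T = (87.71° + 11.31°) − (87.14° + 84.29° + 45.00°) = -117.41°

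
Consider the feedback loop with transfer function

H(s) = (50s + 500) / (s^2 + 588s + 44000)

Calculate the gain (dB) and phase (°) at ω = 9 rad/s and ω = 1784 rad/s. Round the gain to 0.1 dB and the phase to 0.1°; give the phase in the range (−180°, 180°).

ω = 9: -36.4 dB, 35.1°; ω = 1784: -31.4 dB, -71.8°

Substitute s = j9:
Numerator: 50(j9) + 500 = 500 + j450
Denominator: (j9)^2 + 588(j9) + 44000 = 43919 + j5292
|N| = √(500² + 450²) ≈ 672.68, ∠N ≈ 41.99°
|D| = √(43919² + 5292²) ≈ 44237, ∠D ≈ 6.87°
|H| = 672.68 / 44237 ≈ 0.015206
Gain = 20 log₁₀(0.015206) ≈ -36.36 dB
∠H = 41.99° − 6.87° = 35.12°

Substitute s = j1784:
Numerator: 50(j1784) + 500 = 500 + j89200
Denominator: (j1784)^2 + 588(j1784) + 44000 = -3138656 + j1048992
|N| = √(500² + 89200²) ≈ 89201, ∠N ≈ 89.68°
|D| = √(3138656² + 1048992²) ≈ 3.3093e+06, ∠D ≈ 161.52°
|H| = 89201 / 3.3093e+06 ≈ 0.026955
Gain = 20 log₁₀(0.026955) ≈ -31.39 dB
∠H = 89.68° − 161.52° = -71.84°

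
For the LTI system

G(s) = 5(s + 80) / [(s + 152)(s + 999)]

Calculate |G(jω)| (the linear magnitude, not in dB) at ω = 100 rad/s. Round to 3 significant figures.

At s = jω = j100:
zero (s+80): 80 + j100 → |·| = √(80²+100²) = √16400 ≈ 128.06, ∠ = arctan(100/80) ≈ 51.34°
pole (s+152): 152 + j100 → |·| = √(152²+100²) = √33104 ≈ 181.95, ∠ = arctan(100/152) ≈ 33.34°
pole (s+999): 999 + j100 → |·| = √(999²+100²) = √1008001 ≈ 1004, ∠ = arctan(100/999) ≈ 5.72°
|G| = 5 · 128.06 / 1.8268e+05 ≈ 0.003505

0.00351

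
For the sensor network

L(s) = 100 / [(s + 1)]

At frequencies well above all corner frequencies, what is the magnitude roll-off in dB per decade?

Each pole contributes −20 dB/decade at high frequency; each zero contributes +20 dB/decade.
Net: 0 zero(s) − 1 pole(s) → -20 dB/decade.

-20 dB/decade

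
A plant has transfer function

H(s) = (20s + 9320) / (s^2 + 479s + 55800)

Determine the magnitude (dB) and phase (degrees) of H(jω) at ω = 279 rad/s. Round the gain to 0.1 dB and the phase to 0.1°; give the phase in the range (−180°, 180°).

-21.9 dB, -68.5°

Substitute s = j279:
Numerator: 20(j279) + 9320 = 9320 + j5580
Denominator: (j279)^2 + 479(j279) + 55800 = -22041 + j133641
|N| = √(9320² + 5580²) ≈ 10863, ∠N ≈ 30.91°
|D| = √(22041² + 133641²) ≈ 1.3545e+05, ∠D ≈ 99.37°
|H| = 10863 / 1.3545e+05 ≈ 0.080199
Gain = 20 log₁₀(0.080199) ≈ -21.92 dB
∠H = 30.91° − 99.37° = -68.46°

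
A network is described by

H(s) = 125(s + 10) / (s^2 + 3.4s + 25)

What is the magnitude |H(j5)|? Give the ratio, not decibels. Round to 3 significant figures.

At s = jω = j5:
zero (s+10): 10 + j5 → |·| = √(10²+5²) = √125 ≈ 11.18, ∠ = arctan(5/10) ≈ 26.57°
quadratic: (j5)² + 3.4·j5 + 25 = 0 + j17 → |·| ≈ 17, ∠ ≈ 90.00°
|H| = 125 · 11.18 / 17 ≈ 82.206

82.2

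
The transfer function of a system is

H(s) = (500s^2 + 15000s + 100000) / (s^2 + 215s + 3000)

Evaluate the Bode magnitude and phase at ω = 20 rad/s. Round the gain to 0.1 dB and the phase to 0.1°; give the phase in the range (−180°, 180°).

Substitute s = j20:
Numerator: 500(j20)^2 + 15000(j20) + 100000 = -100000 + j300000
Denominator: (j20)^2 + 215(j20) + 3000 = 2600 + j4300
|N| = √(100000² + 300000²) ≈ 3.1623e+05, ∠N ≈ 108.43°
|D| = √(2600² + 4300²) ≈ 5024.9, ∠D ≈ 58.84°
|H| = 3.1623e+05 / 5024.9 ≈ 62.933
Gain = 20 log₁₀(62.933) ≈ 35.98 dB
∠H = 108.43° − 58.84° = 49.59°

36.0 dB, 49.6°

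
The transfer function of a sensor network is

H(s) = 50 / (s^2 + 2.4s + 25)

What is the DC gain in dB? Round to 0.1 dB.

6.0 dB

H(0) = 50 / 25 = 2
20 log₁₀(2) ≈ 6.02 dB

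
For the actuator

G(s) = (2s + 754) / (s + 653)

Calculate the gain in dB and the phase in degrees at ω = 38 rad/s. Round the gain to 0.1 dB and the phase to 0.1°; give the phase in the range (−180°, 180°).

1.3 dB, 2.4°

Substitute s = j38:
Numerator: 2(j38) + 754 = 754 + j76
Denominator: (j38) + 653 = 653 + j38
|N| = √(754² + 76²) ≈ 757.82, ∠N ≈ 5.76°
|D| = √(653² + 38²) ≈ 654.1, ∠D ≈ 3.33°
|G| = 757.82 / 654.1 ≈ 1.1586
Gain = 20 log₁₀(1.1586) ≈ 1.28 dB
∠G = 5.76° − 3.33° = 2.43°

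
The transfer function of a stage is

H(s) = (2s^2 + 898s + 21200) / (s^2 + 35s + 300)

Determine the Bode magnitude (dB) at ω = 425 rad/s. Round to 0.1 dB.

9.0 dB

Substitute s = j425:
Numerator: 2(j425)^2 + 898(j425) + 21200 = -340050 + j381650
Denominator: (j425)^2 + 35(j425) + 300 = -180325 + j14875
|N| = √(340050² + 381650²) ≈ 5.1117e+05, ∠N ≈ 131.70°
|D| = √(180325² + 14875²) ≈ 1.8094e+05, ∠D ≈ 175.28°
|H| = 5.1117e+05 / 1.8094e+05 ≈ 2.8251
Gain = 20 log₁₀(2.8251) ≈ 9.02 dB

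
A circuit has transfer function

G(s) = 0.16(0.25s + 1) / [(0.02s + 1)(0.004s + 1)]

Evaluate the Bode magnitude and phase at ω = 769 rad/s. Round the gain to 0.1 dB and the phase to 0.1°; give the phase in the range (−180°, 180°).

At ω = 769 rad/s:
zero (1 + j769·0.25) = 1 + j192.25 → |·| ≈ 192.25, ∠ ≈ 89.70°
pole (1 + j769·0.02) = 1 + j15.38 → |·| ≈ 15.412, ∠ ≈ 86.28°
pole (1 + j769·0.004) = 1 + j3.076 → |·| ≈ 3.2345, ∠ ≈ 71.99°
|G| = 0.16 · 192.25 / (15.412 · 3.2345) ≈ 0.61705
Gain = 20 log₁₀(0.61705) ≈ -4.19 dB
∠G = (89.70°) − (86.28° + 71.99°) = -68.57°

-4.2 dB, -68.6°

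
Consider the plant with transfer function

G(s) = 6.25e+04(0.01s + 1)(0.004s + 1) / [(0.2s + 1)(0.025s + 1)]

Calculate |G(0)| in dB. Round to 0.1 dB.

G(0) = 6.25e+04 · 1 / 1 = 62500
20 log₁₀(62500) ≈ 95.92 dB

95.9 dB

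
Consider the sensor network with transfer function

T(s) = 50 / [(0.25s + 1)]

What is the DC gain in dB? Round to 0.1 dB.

T(0) = 50 · 1 / 1 = 50
20 log₁₀(50) ≈ 33.98 dB

34.0 dB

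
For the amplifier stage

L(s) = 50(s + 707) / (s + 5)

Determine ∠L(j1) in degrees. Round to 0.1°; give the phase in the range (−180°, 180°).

-11.2°

At s = jω = j1:
zero (s+707): 707 + j1 → |·| = √(707²+1²) = √499850 ≈ 707, ∠ = arctan(1/707) ≈ 0.08°
pole (s+5): 5 + j1 → |·| = √(5²+1²) = √26 ≈ 5.099, ∠ = arctan(1/5) ≈ 11.31°
∠L = 0.08° − 11.31° = -11.23°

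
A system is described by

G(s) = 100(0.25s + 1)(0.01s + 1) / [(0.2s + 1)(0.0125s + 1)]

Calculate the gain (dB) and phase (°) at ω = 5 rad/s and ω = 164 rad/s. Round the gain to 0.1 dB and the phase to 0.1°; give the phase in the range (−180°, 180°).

At ω = 5 rad/s:
zero (1 + j5·0.25) = 1 + j1.25 → |·| ≈ 1.6008, ∠ ≈ 51.34°
zero (1 + j5·0.01) = 1 + j0.05 → |·| ≈ 1.0012, ∠ ≈ 2.86°
pole (1 + j5·0.2) = 1 + j1 → |·| ≈ 1.4142, ∠ ≈ 45.00°
pole (1 + j5·0.0125) = 1 + j0.0625 → |·| ≈ 1.002, ∠ ≈ 3.58°
|G| = 100 · 1.6008 · 1.0012 / (1.4142 · 1.002) ≈ 113.1
Gain = 20 log₁₀(113.1) ≈ 41.07 dB
∠G = (51.34° + 2.86°) − (45.00° + 3.58°) = 5.62°

At ω = 164 rad/s:
zero (1 + j164·0.25) = 1 + j41 → |·| ≈ 41.012, ∠ ≈ 88.60°
zero (1 + j164·0.01) = 1 + j1.64 → |·| ≈ 1.9208, ∠ ≈ 58.63°
pole (1 + j164·0.2) = 1 + j32.8 → |·| ≈ 32.815, ∠ ≈ 88.25°
pole (1 + j164·0.0125) = 1 + j2.05 → |·| ≈ 2.2809, ∠ ≈ 64.00°
|G| = 100 · 41.012 · 1.9208 / (32.815 · 2.2809) ≈ 105.25
Gain = 20 log₁₀(105.25) ≈ 40.44 dB
∠G = (88.60° + 58.63°) − (88.25° + 64.00°) = -5.02°

ω = 5: 41.1 dB, 5.6°; ω = 164: 40.4 dB, -5.0°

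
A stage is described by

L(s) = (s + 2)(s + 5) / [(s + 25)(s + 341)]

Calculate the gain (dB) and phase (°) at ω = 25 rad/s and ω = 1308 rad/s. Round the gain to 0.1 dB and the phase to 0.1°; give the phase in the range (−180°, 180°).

At s = jω = j25:
zero (s+2): 2 + j25 → |·| = √(2²+25²) = √629 ≈ 25.08, ∠ = arctan(25/2) ≈ 85.43°
zero (s+5): 5 + j25 → |·| = √(5²+25²) = √650 ≈ 25.495, ∠ = arctan(25/5) ≈ 78.69°
pole (s+25): 25 + j25 → |·| = √(25²+25²) = √1250 ≈ 35.355, ∠ = arctan(25/25) ≈ 45.00°
pole (s+341): 341 + j25 → |·| = √(341²+25²) = √116906 ≈ 341.92, ∠ = arctan(25/341) ≈ 4.19°
|L| = 1 · 639.41 / 12089 ≈ 0.052892
Gain = 20 log₁₀(0.052892) ≈ -25.53 dB
∠L = 164.12° − 49.19° = 114.93°

At s = jω = j1308:
zero (s+2): 2 + j1308 → |·| = √(2²+1308²) = √1710868 ≈ 1308, ∠ = arctan(1308/2) ≈ 89.91°
zero (s+5): 5 + j1308 → |·| = √(5²+1308²) = √1710889 ≈ 1308, ∠ = arctan(1308/5) ≈ 89.78°
pole (s+25): 25 + j1308 → |·| = √(25²+1308²) = √1711489 ≈ 1308.2, ∠ = arctan(1308/25) ≈ 88.91°
pole (s+341): 341 + j1308 → |·| = √(341²+1308²) = √1827145 ≈ 1351.7, ∠ = arctan(1308/341) ≈ 75.39°
|L| = 1 · 1.7109e+06 / 1.7683e+06 ≈ 0.96754
Gain = 20 log₁₀(0.96754) ≈ -0.29 dB
∠L = 179.69° − 164.30° = 15.39°

ω = 25: -25.5 dB, 114.9°; ω = 1308: -0.3 dB, 15.4°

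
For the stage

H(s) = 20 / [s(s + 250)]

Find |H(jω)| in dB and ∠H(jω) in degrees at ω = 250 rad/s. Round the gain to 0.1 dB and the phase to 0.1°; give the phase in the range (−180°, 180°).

At s = jω = j250:
pole (s+250): 250 + j250 → |·| = √(250²+250²) = √125000 ≈ 353.55, ∠ = arctan(250/250) ≈ 45.00°
pole at origin: |s| = 250, ∠ = 90.00° (in denominator)
|H| = 20 / 88388 ≈ 0.00022628
Gain = 20 log₁₀(0.00022628) ≈ -72.91 dB
∠H = 0.00° − 135.00° = -135.00°

-72.9 dB, -135.0°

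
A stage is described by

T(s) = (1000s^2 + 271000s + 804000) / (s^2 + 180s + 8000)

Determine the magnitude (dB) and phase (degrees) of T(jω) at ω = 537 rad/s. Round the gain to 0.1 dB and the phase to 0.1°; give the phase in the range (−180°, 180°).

Substitute s = j537:
Numerator: 1000(j537)^2 + 271000(j537) + 804000 = -287565000 + j145527000
Denominator: (j537)^2 + 180(j537) + 8000 = -280369 + j96660
|N| = √(287565000² + 145527000²) ≈ 3.2229e+08, ∠N ≈ 153.16°
|D| = √(280369² + 96660²) ≈ 2.9656e+05, ∠D ≈ 160.98°
|T| = 3.2229e+08 / 2.9656e+05 ≈ 1086.8
Gain = 20 log₁₀(1086.8) ≈ 60.72 dB
∠T = 153.16° − 160.98° = -7.82°

60.7 dB, -7.8°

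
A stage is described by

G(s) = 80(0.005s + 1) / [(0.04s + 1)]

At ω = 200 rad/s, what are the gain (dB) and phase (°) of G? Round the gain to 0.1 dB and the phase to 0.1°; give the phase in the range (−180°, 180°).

22.9 dB, -37.9°

At ω = 200 rad/s:
zero (1 + j200·0.005) = 1 + j1 → |·| ≈ 1.4142, ∠ ≈ 45.00°
pole (1 + j200·0.04) = 1 + j8 → |·| ≈ 8.0623, ∠ ≈ 82.87°
|G| = 80 · 1.4142 / (8.0623) ≈ 14.033
Gain = 20 log₁₀(14.033) ≈ 22.94 dB
∠G = (45.00°) − (82.87°) = -37.87°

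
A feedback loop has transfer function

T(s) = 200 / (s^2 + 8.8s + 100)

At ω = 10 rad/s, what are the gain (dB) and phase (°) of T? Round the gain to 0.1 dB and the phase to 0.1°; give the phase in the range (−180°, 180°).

7.1 dB, -90.0°

At s = jω = j10:
quadratic: (j10)² + 8.8·j10 + 100 = 0 + j88 → |·| ≈ 88, ∠ ≈ 90.00°
|T| = 200 / 88 ≈ 2.2727
Gain = 20 log₁₀(2.2727) ≈ 7.13 dB
∠T = 0.00° − 90.00° = -90.00°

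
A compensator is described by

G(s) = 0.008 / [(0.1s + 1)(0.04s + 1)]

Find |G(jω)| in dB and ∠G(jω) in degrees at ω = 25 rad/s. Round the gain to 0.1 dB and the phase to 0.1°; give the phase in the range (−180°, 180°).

At ω = 25 rad/s:
pole (1 + j25·0.1) = 1 + j2.5 → |·| ≈ 2.6926, ∠ ≈ 68.20°
pole (1 + j25·0.04) = 1 + j1 → |·| ≈ 1.4142, ∠ ≈ 45.00°
|G| = 0.008 · 1 / (2.6926 · 1.4142) ≈ 0.0021009
Gain = 20 log₁₀(0.0021009) ≈ -53.55 dB
∠G = (0°) − (68.20° + 45.00°) = -113.20°

-53.6 dB, -113.2°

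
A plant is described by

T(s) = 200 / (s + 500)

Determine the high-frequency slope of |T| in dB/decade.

-20 dB/decade

Each pole contributes −20 dB/decade at high frequency; each zero contributes +20 dB/decade.
Net: 0 zero(s) − 1 pole(s) → -20 dB/decade.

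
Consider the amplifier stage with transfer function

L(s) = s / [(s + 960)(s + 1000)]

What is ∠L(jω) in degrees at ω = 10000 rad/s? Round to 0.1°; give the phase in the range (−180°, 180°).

At s = jω = j10000:
zero at origin: s = j10000 → |·| = 10000, ∠ = 90.00°
pole (s+960): 960 + j10000 → |·| = √(960²+10000²) = √100921600 ≈ 10046, ∠ = arctan(10000/960) ≈ 84.52°
pole (s+1000): 1000 + j10000 → |·| = √(1000²+10000²) = √101000000 ≈ 10050, ∠ = arctan(10000/1000) ≈ 84.29°
∠L = 90.00° − 168.81° = -78.81°

-78.8°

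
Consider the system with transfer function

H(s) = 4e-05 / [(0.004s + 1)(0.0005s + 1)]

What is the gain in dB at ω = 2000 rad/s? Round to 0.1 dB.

At ω = 2000 rad/s:
pole (1 + j2000·0.004) = 1 + j8 → |·| ≈ 8.0623, ∠ ≈ 82.87°
pole (1 + j2000·0.0005) = 1 + j1 → |·| ≈ 1.4142, ∠ ≈ 45.00°
|H| = 4e-05 · 1 / (8.0623 · 1.4142) ≈ 3.5082e-06
Gain = 20 log₁₀(3.5082e-06) ≈ -109.10 dB

-109.1 dB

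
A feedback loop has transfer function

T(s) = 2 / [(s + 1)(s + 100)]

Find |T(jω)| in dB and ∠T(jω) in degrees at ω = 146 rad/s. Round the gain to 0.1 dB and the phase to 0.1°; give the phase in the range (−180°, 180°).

-82.2 dB, -145.2°

At s = jω = j146:
pole (s+1): 1 + j146 → |·| = √(1²+146²) = √21317 ≈ 146, ∠ = arctan(146/1) ≈ 89.61°
pole (s+100): 100 + j146 → |·| = √(100²+146²) = √31316 ≈ 176.96, ∠ = arctan(146/100) ≈ 55.59°
|T| = 2 / 25836 ≈ 7.7411e-05
Gain = 20 log₁₀(7.7411e-05) ≈ -82.22 dB
∠T = 0.00° − 145.20° = -145.20°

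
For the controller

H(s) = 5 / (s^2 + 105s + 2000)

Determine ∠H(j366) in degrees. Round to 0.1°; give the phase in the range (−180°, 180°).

Substitute s = j366:
Numerator: 5 = 5 + j0
Denominator: (j366)^2 + 105(j366) + 2000 = -131956 + j38430
|N| = √(5² + 0²) ≈ 5, ∠N ≈ 0.00°
|D| = √(131956² + 38430²) ≈ 1.3744e+05, ∠D ≈ 163.76°
∠H = 0.00° − 163.76° = -163.76°

-163.8°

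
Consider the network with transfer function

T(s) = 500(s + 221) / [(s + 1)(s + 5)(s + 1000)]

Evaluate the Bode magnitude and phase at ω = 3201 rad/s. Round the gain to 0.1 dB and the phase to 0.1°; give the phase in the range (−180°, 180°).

-86.6 dB, -166.5°

At s = jω = j3201:
zero (s+221): 221 + j3201 → |·| = √(221²+3201²) = √10295242 ≈ 3208.6, ∠ = arctan(3201/221) ≈ 86.05°
pole (s+1): 1 + j3201 → |·| = √(1²+3201²) = √10246402 ≈ 3201, ∠ = arctan(3201/1) ≈ 89.98°
pole (s+5): 5 + j3201 → |·| = √(5²+3201²) = √10246426 ≈ 3201, ∠ = arctan(3201/5) ≈ 89.91°
pole (s+1000): 1000 + j3201 → |·| = √(1000²+3201²) = √11246401 ≈ 3353.6, ∠ = arctan(3201/1000) ≈ 72.65°
|T| = 500 · 3208.6 / 3.4362e+10 ≈ 4.6688e-05
Gain = 20 log₁₀(4.6688e-05) ≈ -86.62 dB
∠T = 86.05° − 252.54° = -166.49°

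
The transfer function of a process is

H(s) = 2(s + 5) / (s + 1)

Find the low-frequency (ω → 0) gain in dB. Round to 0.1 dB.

H(0) = 2·5 / (1) = 10
20 log₁₀(10) ≈ 20.00 dB

20.0 dB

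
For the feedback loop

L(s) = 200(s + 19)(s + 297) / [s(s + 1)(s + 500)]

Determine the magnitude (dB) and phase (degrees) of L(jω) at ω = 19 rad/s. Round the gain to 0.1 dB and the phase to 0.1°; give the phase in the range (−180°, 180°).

At s = jω = j19:
zero (s+19): 19 + j19 → |·| = √(19²+19²) = √722 ≈ 26.87, ∠ = arctan(19/19) ≈ 45.00°
zero (s+297): 297 + j19 → |·| = √(297²+19²) = √88570 ≈ 297.61, ∠ = arctan(19/297) ≈ 3.66°
pole (s+1): 1 + j19 → |·| = √(1²+19²) = √362 ≈ 19.026, ∠ = arctan(19/1) ≈ 86.99°
pole (s+500): 500 + j19 → |·| = √(500²+19²) = √250361 ≈ 500.36, ∠ = arctan(19/500) ≈ 2.18°
pole at origin: |s| = 19, ∠ = 90.00° (in denominator)
|L| = 200 · 7996.8 / 1.8088e+05 ≈ 8.8421
Gain = 20 log₁₀(8.8421) ≈ 18.93 dB
∠L = 48.66° − 179.17° = -130.51°

18.9 dB, -130.5°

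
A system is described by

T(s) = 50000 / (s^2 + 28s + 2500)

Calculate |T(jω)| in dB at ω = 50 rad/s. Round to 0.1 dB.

At s = jω = j50:
quadratic: (j50)² + 28·j50 + 2500 = 0 + j1400 → |·| ≈ 1400, ∠ ≈ 90.00°
|T| = 50000 / 1400 ≈ 35.714
Gain = 20 log₁₀(35.714) ≈ 31.06 dB

31.1 dB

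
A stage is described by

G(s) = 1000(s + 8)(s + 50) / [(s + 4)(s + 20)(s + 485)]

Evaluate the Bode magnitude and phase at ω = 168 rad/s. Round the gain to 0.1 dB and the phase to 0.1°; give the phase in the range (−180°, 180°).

At s = jω = j168:
zero (s+8): 8 + j168 → |·| = √(8²+168²) = √28288 ≈ 168.19, ∠ = arctan(168/8) ≈ 87.27°
zero (s+50): 50 + j168 → |·| = √(50²+168²) = √30724 ≈ 175.28, ∠ = arctan(168/50) ≈ 73.43°
pole (s+4): 4 + j168 → |·| = √(4²+168²) = √28240 ≈ 168.05, ∠ = arctan(168/4) ≈ 88.64°
pole (s+20): 20 + j168 → |·| = √(20²+168²) = √28624 ≈ 169.19, ∠ = arctan(168/20) ≈ 83.21°
pole (s+485): 485 + j168 → |·| = √(485²+168²) = √263449 ≈ 513.27, ∠ = arctan(168/485) ≈ 19.11°
|G| = 1000 · 29480 / 1.4593e+07 ≈ 2.0201
Gain = 20 log₁₀(2.0201) ≈ 6.11 dB
∠G = 160.70° − 190.96° = -30.26°

6.1 dB, -30.3°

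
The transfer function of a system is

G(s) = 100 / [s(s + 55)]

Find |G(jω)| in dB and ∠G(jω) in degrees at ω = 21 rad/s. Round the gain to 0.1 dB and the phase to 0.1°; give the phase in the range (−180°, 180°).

-21.8 dB, -110.9°

At s = jω = j21:
pole (s+55): 55 + j21 → |·| = √(55²+21²) = √3466 ≈ 58.873, ∠ = arctan(21/55) ≈ 20.90°
pole at origin: |s| = 21, ∠ = 90.00° (in denominator)
|G| = 100 / 1236.3 ≈ 0.080887
Gain = 20 log₁₀(0.080887) ≈ -21.84 dB
∠G = 0.00° − 110.90° = -110.90°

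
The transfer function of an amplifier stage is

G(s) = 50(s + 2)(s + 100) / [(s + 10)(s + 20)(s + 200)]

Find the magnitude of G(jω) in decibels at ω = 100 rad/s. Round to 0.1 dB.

-10.2 dB

At s = jω = j100:
zero (s+2): 2 + j100 → |·| = √(2²+100²) = √10004 ≈ 100.02, ∠ = arctan(100/2) ≈ 88.85°
zero (s+100): 100 + j100 → |·| = √(100²+100²) = √20000 ≈ 141.42, ∠ = arctan(100/100) ≈ 45.00°
pole (s+10): 10 + j100 → |·| = √(10²+100²) = √10100 ≈ 100.5, ∠ = arctan(100/10) ≈ 84.29°
pole (s+20): 20 + j100 → |·| = √(20²+100²) = √10400 ≈ 101.98, ∠ = arctan(100/20) ≈ 78.69°
pole (s+200): 200 + j100 → |·| = √(200²+100²) = √50000 ≈ 223.61, ∠ = arctan(100/200) ≈ 26.57°
|G| = 50 · 14145 / 2.2918e+06 ≈ 0.3086
Gain = 20 log₁₀(0.3086) ≈ -10.21 dB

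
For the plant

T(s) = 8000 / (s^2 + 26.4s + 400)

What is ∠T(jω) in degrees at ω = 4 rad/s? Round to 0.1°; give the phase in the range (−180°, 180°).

At s = jω = j4:
quadratic: (j4)² + 26.4·j4 + 400 = 384 + j105.6 → |·| ≈ 398.26, ∠ ≈ 15.38°
∠T = 0.00° − 15.38° = -15.38°

-15.4°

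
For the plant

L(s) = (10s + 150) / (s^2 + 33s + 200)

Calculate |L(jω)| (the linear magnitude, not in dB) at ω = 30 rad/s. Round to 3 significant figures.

0.277

Substitute s = j30:
Numerator: 10(j30) + 150 = 150 + j300
Denominator: (j30)^2 + 33(j30) + 200 = -700 + j990
|N| = √(150² + 300²) ≈ 335.41, ∠N ≈ 63.43°
|D| = √(700² + 990²) ≈ 1212.5, ∠D ≈ 125.26°
|L| = 335.41 / 1212.5 ≈ 0.27663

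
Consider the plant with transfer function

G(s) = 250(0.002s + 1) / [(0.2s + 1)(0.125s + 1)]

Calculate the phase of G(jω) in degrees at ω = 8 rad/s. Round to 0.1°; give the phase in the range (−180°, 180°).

-102.1°

At ω = 8 rad/s:
zero (1 + j8·0.002) = 1 + j0.016 → |·| ≈ 1.0001, ∠ ≈ 0.92°
pole (1 + j8·0.2) = 1 + j1.6 → |·| ≈ 1.8868, ∠ ≈ 57.99°
pole (1 + j8·0.125) = 1 + j1 → |·| ≈ 1.4142, ∠ ≈ 45.00°
∠G = (0.92°) − (57.99° + 45.00°) = -102.07°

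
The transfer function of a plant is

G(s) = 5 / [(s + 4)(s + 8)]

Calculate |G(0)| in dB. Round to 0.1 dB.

-16.1 dB

G(0) = 5 / (4·8) = 0.15625
20 log₁₀(0.15625) ≈ -16.12 dB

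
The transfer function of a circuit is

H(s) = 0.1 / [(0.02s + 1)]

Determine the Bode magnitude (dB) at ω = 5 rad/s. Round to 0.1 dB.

At ω = 5 rad/s:
pole (1 + j5·0.02) = 1 + j0.1 → |·| ≈ 1.005, ∠ ≈ 5.71°
|H| = 0.1 · 1 / (1.005) ≈ 0.099502
Gain = 20 log₁₀(0.099502) ≈ -20.04 dB

-20.0 dB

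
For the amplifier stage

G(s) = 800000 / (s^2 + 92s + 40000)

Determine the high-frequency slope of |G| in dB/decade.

-40 dB/decade

Each pole contributes −20 dB/decade at high frequency; each zero contributes +20 dB/decade.
Net: 0 zero(s) − 2 pole(s) → -40 dB/decade.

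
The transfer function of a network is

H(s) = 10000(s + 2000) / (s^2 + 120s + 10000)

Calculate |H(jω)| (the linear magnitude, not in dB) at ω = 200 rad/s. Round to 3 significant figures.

523

At s = jω = j200:
zero (s+2000): 2000 + j200 → |·| = √(2000²+200²) = √4040000 ≈ 2010, ∠ = arctan(200/2000) ≈ 5.71°
quadratic: (j200)² + 120·j200 + 10000 = -30000 + j24000 → |·| ≈ 38419, ∠ ≈ 141.34°
|H| = 10000 · 2010 / 38419 ≈ 523.18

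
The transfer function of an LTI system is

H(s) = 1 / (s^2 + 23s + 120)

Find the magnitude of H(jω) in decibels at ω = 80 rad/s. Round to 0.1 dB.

-76.3 dB

Substitute s = j80:
Numerator: 1 = 1 + j0
Denominator: (j80)^2 + 23(j80) + 120 = -6280 + j1840
|N| = √(1² + 0²) ≈ 1, ∠N ≈ 0.00°
|D| = √(6280² + 1840²) ≈ 6544, ∠D ≈ 163.67°
|H| = 1 / 6544 ≈ 0.00015281
Gain = 20 log₁₀(0.00015281) ≈ -76.32 dB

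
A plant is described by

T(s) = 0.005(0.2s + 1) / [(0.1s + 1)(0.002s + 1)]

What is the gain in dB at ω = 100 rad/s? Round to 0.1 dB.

-40.2 dB

At ω = 100 rad/s:
zero (1 + j100·0.2) = 1 + j20 → |·| ≈ 20.025, ∠ ≈ 87.14°
pole (1 + j100·0.1) = 1 + j10 → |·| ≈ 10.05, ∠ ≈ 84.29°
pole (1 + j100·0.002) = 1 + j0.2 → |·| ≈ 1.0198, ∠ ≈ 11.31°
|T| = 0.005 · 20.025 / (10.05 · 1.0198) ≈ 0.0097693
Gain = 20 log₁₀(0.0097693) ≈ -40.20 dB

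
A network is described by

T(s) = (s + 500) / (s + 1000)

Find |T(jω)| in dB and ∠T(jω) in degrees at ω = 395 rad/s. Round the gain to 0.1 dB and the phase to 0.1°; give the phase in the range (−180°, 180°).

At s = jω = j395:
zero (s+500): 500 + j395 → |·| = √(500²+395²) = √406025 ≈ 637.2, ∠ = arctan(395/500) ≈ 38.31°
pole (s+1000): 1000 + j395 → |·| = √(1000²+395²) = √1156025 ≈ 1075.2, ∠ = arctan(395/1000) ≈ 21.55°
|T| = 1 · 637.2 / 1075.2 ≈ 0.59263
Gain = 20 log₁₀(0.59263) ≈ -4.54 dB
∠T = 38.31° − 21.55° = 16.76°

-4.5 dB, 16.8°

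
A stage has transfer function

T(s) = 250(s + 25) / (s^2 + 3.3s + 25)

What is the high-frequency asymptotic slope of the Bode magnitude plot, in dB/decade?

Each pole contributes −20 dB/decade at high frequency; each zero contributes +20 dB/decade.
Net: 1 zero(s) − 2 pole(s) → -20 dB/decade.

-20 dB/decade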